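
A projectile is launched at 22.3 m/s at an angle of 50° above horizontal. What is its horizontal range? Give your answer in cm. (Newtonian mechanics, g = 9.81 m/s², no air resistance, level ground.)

R = v₀² × sin(2θ) / g = 22.3² × sin(2 × 50°) / 9.81 = 497.29 × 0.984808 / 9.81 = 49.922 m
R = 49.922 m / 0.01 = 4992 cm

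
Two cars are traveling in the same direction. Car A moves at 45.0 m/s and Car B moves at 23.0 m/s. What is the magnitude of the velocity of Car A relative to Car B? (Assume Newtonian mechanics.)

v_rel = |v_A - v_B| = |45.0 - 23.0| = 22.0 m/s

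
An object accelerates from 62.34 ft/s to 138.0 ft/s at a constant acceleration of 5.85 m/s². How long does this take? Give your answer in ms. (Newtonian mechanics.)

v₀ = 62.34 ft/s × 0.3048 = 19.0012 m/s
v = 138.0 ft/s × 0.3048 = 42.0624 m/s
t = (v - v₀) / a = (42.0624 - 19.0012) / 5.85 = 3.94209 s
t = 3.94209 s / 0.001 = 3942 ms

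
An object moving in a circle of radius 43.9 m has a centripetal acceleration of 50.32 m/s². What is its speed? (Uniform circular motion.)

v = √(a_c × r) = √(50.32 × 43.9) = 47.0 m/s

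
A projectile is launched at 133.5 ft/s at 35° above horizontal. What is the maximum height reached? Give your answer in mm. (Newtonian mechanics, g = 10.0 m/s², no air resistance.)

v₀ = 133.5 ft/s × 0.3048 = 40.6908 m/s
H = v₀² × sin²(θ) / (2g) = 40.6908² × sin(35°)² / (2 × 10.0) = 1655.74 × 0.32899 / 20.0 = 27.2361 m
H = 27.2361 m / 0.001 = 27240 mm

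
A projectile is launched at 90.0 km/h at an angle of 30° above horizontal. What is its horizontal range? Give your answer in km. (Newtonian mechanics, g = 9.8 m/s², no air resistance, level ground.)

v₀ = 90.0 km/h × 0.2777777777777778 = 25.0 m/s
R = v₀² × sin(2θ) / g = 25.0² × sin(2 × 30°) / 9.8 = 625.0 × 0.866025 / 9.8 = 55.2312 m
R = 55.2312 m / 1000.0 = 0.05523 km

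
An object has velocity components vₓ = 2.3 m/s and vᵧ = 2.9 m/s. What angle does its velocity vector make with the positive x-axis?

θ = arctan(vᵧ/vₓ) = arctan(2.9/2.3) = 51.58°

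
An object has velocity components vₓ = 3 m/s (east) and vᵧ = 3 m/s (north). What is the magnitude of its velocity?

|v| = √(vₓ² + vᵧ²) = √(3² + 3²) = √(18) = 4.24 m/s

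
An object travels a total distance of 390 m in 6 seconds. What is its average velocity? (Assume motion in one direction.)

v_avg = Δd / Δt = 390 / 6 = 65.0 m/s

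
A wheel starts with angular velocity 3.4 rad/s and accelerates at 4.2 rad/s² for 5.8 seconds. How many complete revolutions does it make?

θ = ω₀t + ½αt² = 3.4×5.8 + ½×4.2×5.8² = 90.364 rad
Total revolutions = θ/(2π) = 90.364/(2π) = 14.38
Complete revolutions = ⌊14.38⌋ = 14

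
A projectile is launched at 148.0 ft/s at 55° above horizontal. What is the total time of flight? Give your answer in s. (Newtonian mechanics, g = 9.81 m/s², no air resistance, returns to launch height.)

v₀ = 148.0 ft/s × 0.3048 = 45.1104 m/s
T = 2 × v₀ × sin(θ) / g = 2 × 45.1104 × sin(55°) / 9.81 = 2 × 45.1104 × 0.819152 / 9.81 = 7.534 s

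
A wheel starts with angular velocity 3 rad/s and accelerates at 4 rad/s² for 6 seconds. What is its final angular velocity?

ω = ω₀ + αt = 3 + 4 × 6 = 27 rad/s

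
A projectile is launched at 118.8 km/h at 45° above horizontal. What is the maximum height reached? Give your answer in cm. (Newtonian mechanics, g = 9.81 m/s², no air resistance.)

v₀ = 118.8 km/h × 0.2777777777777778 = 33.0 m/s
H = v₀² × sin²(θ) / (2g) = 33.0² × sin(45°)² / (2 × 9.81) = 1089.0 × 0.5 / 19.62 = 27.7523 m
H = 27.7523 m / 0.01 = 2775 cm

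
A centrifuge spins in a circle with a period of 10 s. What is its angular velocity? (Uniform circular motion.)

ω = 2π/T = 2π/10 = 0.6283 rad/s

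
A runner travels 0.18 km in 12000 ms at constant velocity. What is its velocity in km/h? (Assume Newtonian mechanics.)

d = 0.18 km × 1000.0 = 180.0 m
t = 12000 ms × 0.001 = 12.0 s
v = d / t = 180.0 / 12.0 = 15.0 m/s
v = 15.0 m/s / 0.2777777777777778 = 54.0 km/h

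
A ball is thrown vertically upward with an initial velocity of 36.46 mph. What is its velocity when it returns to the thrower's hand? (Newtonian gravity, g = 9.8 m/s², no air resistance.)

By conservation of energy (no air resistance), the ball returns to the throw height with the same speed as launch, but directed downward.
|v_ground| = v₀ = 36.46 mph
v_ground = 36.46 mph (downward)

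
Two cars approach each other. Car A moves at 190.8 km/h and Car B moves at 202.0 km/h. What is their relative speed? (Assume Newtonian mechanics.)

v_rel = v_A + v_B = 190.8 + 202.0 = 392.8 km/h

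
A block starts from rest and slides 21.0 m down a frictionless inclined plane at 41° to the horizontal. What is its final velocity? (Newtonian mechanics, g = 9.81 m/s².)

a = g sin(θ) = 9.81 × sin(41°) = 6.4359 m/s²
v = √(2ad) = √(2 × 6.4359 × 21.0) = 16.44 m/s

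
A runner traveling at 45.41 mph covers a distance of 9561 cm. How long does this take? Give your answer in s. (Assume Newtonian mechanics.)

d = 9561 cm × 0.01 = 95.61 m
v = 45.41 mph × 0.44704 = 20.3001 m/s
t = d / v = 95.61 / 20.3001 = 4.71 s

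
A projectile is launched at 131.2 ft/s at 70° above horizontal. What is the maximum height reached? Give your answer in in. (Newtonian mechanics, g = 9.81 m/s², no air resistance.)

v₀ = 131.2 ft/s × 0.3048 = 39.9898 m/s
H = v₀² × sin²(θ) / (2g) = 39.9898² × sin(70°)² / (2 × 9.81) = 1599.18 × 0.883022 / 19.62 = 71.973 m
H = 71.973 m / 0.0254 = 2834 in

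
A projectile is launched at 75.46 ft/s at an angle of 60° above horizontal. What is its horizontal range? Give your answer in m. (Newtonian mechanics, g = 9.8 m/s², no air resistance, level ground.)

v₀ = 75.46 ft/s × 0.3048 = 23.0002 m/s
R = v₀² × sin(2θ) / g = 23.0002² × sin(2 × 60°) / 9.8 = 529.009 × 0.866025 / 9.8 = 46.75 m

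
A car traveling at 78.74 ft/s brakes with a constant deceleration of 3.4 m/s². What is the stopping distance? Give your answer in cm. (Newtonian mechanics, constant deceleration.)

v₀ = 78.74 ft/s × 0.3048 = 24.0 m/s
d = v₀² / (2a) = 24.0² / (2 × 3.4) = 576.0 / 6.8 = 84.7059 m
d = 84.7059 m / 0.01 = 8471 cm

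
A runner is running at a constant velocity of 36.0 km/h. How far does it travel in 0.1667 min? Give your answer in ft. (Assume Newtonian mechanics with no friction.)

v = 36.0 km/h × 0.2777777777777778 = 10.0 m/s
t = 0.1667 min × 60.0 = 10.002 s
d = v × t = 10.0 × 10.002 = 100.02 m
d = 100.02 m / 0.3048 = 328.1 ft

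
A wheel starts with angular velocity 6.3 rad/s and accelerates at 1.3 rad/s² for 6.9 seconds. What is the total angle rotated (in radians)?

θ = ω₀t + ½αt² = 6.3×6.9 + ½×1.3×6.9² = 74.42 rad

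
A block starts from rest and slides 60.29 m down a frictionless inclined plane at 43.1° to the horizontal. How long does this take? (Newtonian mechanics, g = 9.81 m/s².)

a = g sin(θ) = 9.81 × sin(43.1°) = 6.7029 m/s²
t = √(2d/a) = √(2 × 60.29 / 6.7029) = 4.24 s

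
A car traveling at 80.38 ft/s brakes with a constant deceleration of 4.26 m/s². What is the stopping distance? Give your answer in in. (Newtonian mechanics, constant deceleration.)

v₀ = 80.38 ft/s × 0.3048 = 24.4998 m/s
d = v₀² / (2a) = 24.4998² / (2 × 4.26) = 600.24 / 8.52 = 70.4507 m
d = 70.4507 m / 0.0254 = 2774 in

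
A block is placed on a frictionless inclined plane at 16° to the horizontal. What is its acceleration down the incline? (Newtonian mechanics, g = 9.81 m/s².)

a = g sin(θ) = 9.81 × sin(16°) = 9.81 × 0.2756 = 2.7 m/s²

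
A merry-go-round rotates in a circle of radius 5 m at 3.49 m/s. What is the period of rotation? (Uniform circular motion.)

T = 2πr/v = 2π×5/3.49 = 9.0 s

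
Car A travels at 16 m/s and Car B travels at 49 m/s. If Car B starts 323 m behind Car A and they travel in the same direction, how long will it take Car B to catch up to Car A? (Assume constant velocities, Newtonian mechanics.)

Relative speed: v_rel = 49 - 16 = 33 m/s
Time to catch: t = d₀/v_rel = 323/33 = 9.79 s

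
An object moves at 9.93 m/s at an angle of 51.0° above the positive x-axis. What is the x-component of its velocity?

vₓ = v cos(θ) = 9.93 × cos(51.0°) = 6.25 m/s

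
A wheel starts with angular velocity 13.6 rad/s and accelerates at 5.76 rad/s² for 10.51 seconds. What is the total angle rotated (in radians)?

θ = ω₀t + ½αt² = 13.6×10.51 + ½×5.76×10.51² = 461.06 rad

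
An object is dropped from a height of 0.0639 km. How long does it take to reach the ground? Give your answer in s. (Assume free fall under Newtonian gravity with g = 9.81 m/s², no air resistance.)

h = 0.0639 km × 1000.0 = 63.9 m
t = √(2h/g) = √(2 × 63.9 / 9.81) = 3.609 s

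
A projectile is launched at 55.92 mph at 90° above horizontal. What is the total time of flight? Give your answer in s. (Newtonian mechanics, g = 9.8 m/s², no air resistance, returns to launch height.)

v₀ = 55.92 mph × 0.44704 = 24.9985 m/s
T = 2 × v₀ × sin(θ) / g = 2 × 24.9985 × sin(90°) / 9.8 = 2 × 24.9985 × 1.0 / 9.8 = 5.102 s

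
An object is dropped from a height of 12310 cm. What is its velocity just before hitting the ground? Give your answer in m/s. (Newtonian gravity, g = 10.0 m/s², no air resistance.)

h = 12310 cm × 0.01 = 123.1 m
v = √(2gh) = √(2 × 10.0 × 123.1) = 49.62 m/s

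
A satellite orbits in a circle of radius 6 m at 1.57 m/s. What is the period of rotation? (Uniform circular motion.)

T = 2πr/v = 2π×6/1.57 = 24.01 s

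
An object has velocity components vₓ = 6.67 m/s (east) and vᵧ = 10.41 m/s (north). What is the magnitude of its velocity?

|v| = √(vₓ² + vᵧ²) = √(6.67² + 10.41²) = √(152.857) = 12.36 m/s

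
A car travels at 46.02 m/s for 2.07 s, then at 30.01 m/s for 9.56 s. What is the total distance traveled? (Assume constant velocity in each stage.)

d₁ = v₁t₁ = 46.02 × 2.07 = 95.2614 m
d₂ = v₂t₂ = 30.01 × 9.56 = 286.8956 m
d_total = 95.2614 + 286.8956 = 382.16 m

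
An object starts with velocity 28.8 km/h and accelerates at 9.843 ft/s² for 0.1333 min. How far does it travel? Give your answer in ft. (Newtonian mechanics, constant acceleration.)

v₀ = 28.8 km/h × 0.2777777777777778 = 8.0 m/s
a = 9.843 ft/s² × 0.3048 = 3.00015 m/s²
t = 0.1333 min × 60.0 = 7.998 s
d = v₀ × t + ½ × a × t² = 8.0 × 7.998 + 0.5 × 3.00015 × 7.998² = 159.941 m
d = 159.941 m / 0.3048 = 524.7 ft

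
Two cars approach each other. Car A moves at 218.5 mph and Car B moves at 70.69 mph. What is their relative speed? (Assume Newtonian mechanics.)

v_rel = v_A + v_B = 218.5 + 70.69 = 289.19 mph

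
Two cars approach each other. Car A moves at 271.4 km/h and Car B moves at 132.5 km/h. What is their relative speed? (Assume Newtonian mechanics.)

v_rel = v_A + v_B = 271.4 + 132.5 = 403.9 km/h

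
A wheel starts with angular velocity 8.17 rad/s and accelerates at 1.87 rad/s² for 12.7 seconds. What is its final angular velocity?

ω = ω₀ + αt = 8.17 + 1.87 × 12.7 = 31.92 rad/s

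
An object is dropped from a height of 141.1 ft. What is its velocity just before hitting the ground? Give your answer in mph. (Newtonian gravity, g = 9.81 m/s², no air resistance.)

h = 141.1 ft × 0.3048 = 43.0073 m
v = √(2gh) = √(2 × 9.81 × 43.0073) = 29.0483 m/s
v = 29.0483 m/s / 0.44704 = 64.98 mph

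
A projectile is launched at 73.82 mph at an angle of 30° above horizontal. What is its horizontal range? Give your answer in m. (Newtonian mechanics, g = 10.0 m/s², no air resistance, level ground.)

v₀ = 73.82 mph × 0.44704 = 33.0005 m/s
R = v₀² × sin(2θ) / g = 33.0005² × sin(2 × 30°) / 10.0 = 1089.03 × 0.866025 / 10.0 = 94.31 m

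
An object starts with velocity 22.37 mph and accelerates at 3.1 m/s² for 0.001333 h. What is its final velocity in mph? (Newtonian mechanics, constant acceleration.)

v₀ = 22.37 mph × 0.44704 = 10.0003 m/s
t = 0.001333 h × 3600.0 = 4.7988 s
v = v₀ + a × t = 10.0003 + 3.1 × 4.7988 = 24.8766 m/s
v = 24.8766 m/s / 0.44704 = 55.65 mph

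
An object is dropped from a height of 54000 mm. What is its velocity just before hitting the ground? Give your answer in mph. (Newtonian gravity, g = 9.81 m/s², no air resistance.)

h = 54000 mm × 0.001 = 54.0 m
v = √(2gh) = √(2 × 9.81 × 54.0) = 32.5497 m/s
v = 32.5497 m/s / 0.44704 = 72.81 mph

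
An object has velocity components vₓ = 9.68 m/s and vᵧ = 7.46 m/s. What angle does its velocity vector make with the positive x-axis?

θ = arctan(vᵧ/vₓ) = arctan(7.46/9.68) = 37.62°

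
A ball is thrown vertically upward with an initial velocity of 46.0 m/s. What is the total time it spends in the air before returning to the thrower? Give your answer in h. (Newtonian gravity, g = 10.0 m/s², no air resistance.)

t_total = 2 × v₀ / g = 2 × 46.0 / 10.0 = 9.2 s
t_total = 9.2 s / 3600.0 = 0.002556 h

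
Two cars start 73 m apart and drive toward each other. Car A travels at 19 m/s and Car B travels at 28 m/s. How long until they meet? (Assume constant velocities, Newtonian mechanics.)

Combined speed: v_combined = 19 + 28 = 47 m/s
Time to meet: t = d/v_combined = 73/47 = 1.55 s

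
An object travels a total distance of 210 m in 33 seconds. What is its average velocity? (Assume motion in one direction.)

v_avg = Δd / Δt = 210 / 33 = 6.36 m/s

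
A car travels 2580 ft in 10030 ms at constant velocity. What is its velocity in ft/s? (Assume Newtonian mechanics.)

d = 2580 ft × 0.3048 = 786.384 m
t = 10030 ms × 0.001 = 10.03 s
v = d / t = 786.384 / 10.03 = 78.4032 m/s
v = 78.4032 m/s / 0.3048 = 257.2 ft/s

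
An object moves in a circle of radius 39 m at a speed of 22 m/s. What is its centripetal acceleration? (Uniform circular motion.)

a_c = v²/r = 22²/39 = 484/39 = 12.41 m/s²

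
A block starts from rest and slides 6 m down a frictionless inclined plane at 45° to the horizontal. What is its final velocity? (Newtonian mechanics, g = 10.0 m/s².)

a = g sin(θ) = 10.0 × sin(45°) = 7.0711 m/s²
v = √(2ad) = √(2 × 7.0711 × 6) = 9.21 m/s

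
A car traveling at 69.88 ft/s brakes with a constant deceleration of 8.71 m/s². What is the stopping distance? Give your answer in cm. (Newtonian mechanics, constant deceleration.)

v₀ = 69.88 ft/s × 0.3048 = 21.2994 m/s
d = v₀² / (2a) = 21.2994² / (2 × 8.71) = 453.664 / 17.42 = 26.0427 m
d = 26.0427 m / 0.01 = 2604 cm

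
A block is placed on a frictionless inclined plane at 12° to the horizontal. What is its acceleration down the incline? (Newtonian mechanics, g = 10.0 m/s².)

a = g sin(θ) = 10.0 × sin(12°) = 10.0 × 0.2079 = 2.08 m/s²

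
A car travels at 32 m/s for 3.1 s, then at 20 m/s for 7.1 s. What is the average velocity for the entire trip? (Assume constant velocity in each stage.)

d₁ = v₁t₁ = 32 × 3.1 = 99.2 m
d₂ = v₂t₂ = 20 × 7.1 = 142.0 m
d_total = 241.2 m, t_total = 10.2 s
v_avg = d_total/t_total = 241.2/10.2 = 23.65 m/s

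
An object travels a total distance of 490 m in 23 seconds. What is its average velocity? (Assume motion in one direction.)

v_avg = Δd / Δt = 490 / 23 = 21.3 m/s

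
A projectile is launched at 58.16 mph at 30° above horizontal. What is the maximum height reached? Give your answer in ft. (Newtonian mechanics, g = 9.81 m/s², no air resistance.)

v₀ = 58.16 mph × 0.44704 = 25.9998 m/s
H = v₀² × sin²(θ) / (2g) = 25.9998² × sin(30°)² / (2 × 9.81) = 675.99 × 0.25 / 19.62 = 8.61353 m
H = 8.61353 m / 0.3048 = 28.26 ft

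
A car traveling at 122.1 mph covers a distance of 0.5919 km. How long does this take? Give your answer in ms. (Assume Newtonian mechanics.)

d = 0.5919 km × 1000.0 = 591.9 m
v = 122.1 mph × 0.44704 = 54.5836 m/s
t = d / v = 591.9 / 54.5836 = 10.8439 s
t = 10.8439 s / 0.001 = 10840 ms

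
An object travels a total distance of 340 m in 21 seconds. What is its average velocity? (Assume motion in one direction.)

v_avg = Δd / Δt = 340 / 21 = 16.19 m/s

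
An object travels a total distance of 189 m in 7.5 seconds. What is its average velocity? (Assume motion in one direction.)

v_avg = Δd / Δt = 189 / 7.5 = 25.2 m/s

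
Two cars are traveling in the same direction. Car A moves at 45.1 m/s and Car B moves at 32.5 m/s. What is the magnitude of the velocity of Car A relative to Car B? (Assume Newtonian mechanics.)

v_rel = |v_A - v_B| = |45.1 - 32.5| = 12.6 m/s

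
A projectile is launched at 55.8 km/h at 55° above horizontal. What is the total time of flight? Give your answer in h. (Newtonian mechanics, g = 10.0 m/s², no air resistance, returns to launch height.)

v₀ = 55.8 km/h × 0.2777777777777778 = 15.5 m/s
T = 2 × v₀ × sin(θ) / g = 2 × 15.5 × sin(55°) / 10.0 = 2 × 15.5 × 0.819152 / 10.0 = 2.53937 s
T = 2.53937 s / 3600.0 = 0.0007054 h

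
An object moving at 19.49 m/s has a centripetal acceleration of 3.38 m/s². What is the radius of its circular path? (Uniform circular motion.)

r = v²/a_c = 19.49²/3.38 = 112.38 m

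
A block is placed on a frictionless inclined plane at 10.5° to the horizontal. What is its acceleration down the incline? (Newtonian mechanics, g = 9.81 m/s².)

a = g sin(θ) = 9.81 × sin(10.5°) = 9.81 × 0.1822 = 1.79 m/s²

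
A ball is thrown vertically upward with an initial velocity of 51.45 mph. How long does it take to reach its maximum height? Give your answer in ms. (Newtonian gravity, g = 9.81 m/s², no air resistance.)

v₀ = 51.45 mph × 0.44704 = 23.0002 m/s
t_up = v₀ / g = 23.0002 / 9.81 = 2.34457 s
t_up = 2.34457 s / 0.001 = 2345 ms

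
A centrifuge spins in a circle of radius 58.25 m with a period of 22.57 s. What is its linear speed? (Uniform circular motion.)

v = 2πr/T = 2π×58.25/22.57 = 16.22 m/s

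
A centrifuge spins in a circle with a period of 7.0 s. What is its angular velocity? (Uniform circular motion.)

ω = 2π/T = 2π/7.0 = 0.8976 rad/s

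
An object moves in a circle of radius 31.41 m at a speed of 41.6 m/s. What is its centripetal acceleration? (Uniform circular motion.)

a_c = v²/r = 41.6²/31.41 = 1730.56/31.41 = 55.1 m/s²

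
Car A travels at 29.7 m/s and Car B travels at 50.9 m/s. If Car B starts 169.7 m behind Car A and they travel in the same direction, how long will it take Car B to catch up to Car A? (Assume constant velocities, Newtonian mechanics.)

Relative speed: v_rel = 50.9 - 29.7 = 21.2 m/s
Time to catch: t = d₀/v_rel = 169.7/21.2 = 8.0 s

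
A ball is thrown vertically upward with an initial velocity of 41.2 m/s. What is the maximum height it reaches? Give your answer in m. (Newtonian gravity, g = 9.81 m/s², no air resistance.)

h_max = v₀² / (2g) = 41.2² / (2 × 9.81) = 1697.44 / 19.62 = 86.52 m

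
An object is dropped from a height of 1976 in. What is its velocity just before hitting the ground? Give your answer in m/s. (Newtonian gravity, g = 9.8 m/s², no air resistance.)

h = 1976 in × 0.0254 = 50.1904 m
v = √(2gh) = √(2 × 9.8 × 50.1904) = 31.36 m/s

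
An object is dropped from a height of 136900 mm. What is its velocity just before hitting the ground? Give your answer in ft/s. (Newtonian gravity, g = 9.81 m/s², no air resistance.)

h = 136900 mm × 0.001 = 136.9 m
v = √(2gh) = √(2 × 9.81 × 136.9) = 51.8264 m/s
v = 51.8264 m/s / 0.3048 = 170.0 ft/s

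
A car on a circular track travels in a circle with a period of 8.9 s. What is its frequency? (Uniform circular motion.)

f = 1/T = 1/8.9 = 0.1124 Hz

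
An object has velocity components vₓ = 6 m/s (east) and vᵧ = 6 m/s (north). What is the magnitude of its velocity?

|v| = √(vₓ² + vᵧ²) = √(6² + 6²) = √(72) = 8.49 m/s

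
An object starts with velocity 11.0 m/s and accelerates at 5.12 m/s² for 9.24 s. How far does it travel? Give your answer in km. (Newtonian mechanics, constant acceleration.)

d = v₀ × t + ½ × a × t² = 11.0 × 9.24 + 0.5 × 5.12 × 9.24² = 320.207 m
d = 320.207 m / 1000.0 = 0.3202 km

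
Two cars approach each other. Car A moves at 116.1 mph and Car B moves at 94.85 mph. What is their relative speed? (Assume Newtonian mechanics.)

v_rel = v_A + v_B = 116.1 + 94.85 = 210.95 mph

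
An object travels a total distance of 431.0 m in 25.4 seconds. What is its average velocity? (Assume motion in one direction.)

v_avg = Δd / Δt = 431.0 / 25.4 = 16.97 m/s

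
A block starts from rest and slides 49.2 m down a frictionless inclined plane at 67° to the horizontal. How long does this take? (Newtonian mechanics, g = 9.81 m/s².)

a = g sin(θ) = 9.81 × sin(67°) = 9.0302 m/s²
t = √(2d/a) = √(2 × 49.2 / 9.0302) = 3.3 s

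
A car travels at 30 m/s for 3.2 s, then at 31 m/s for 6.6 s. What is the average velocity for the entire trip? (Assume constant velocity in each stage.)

d₁ = v₁t₁ = 30 × 3.2 = 96.0 m
d₂ = v₂t₂ = 31 × 6.6 = 204.6 m
d_total = 300.6 m, t_total = 9.8 s
v_avg = d_total/t_total = 300.6/9.8 = 30.67 m/s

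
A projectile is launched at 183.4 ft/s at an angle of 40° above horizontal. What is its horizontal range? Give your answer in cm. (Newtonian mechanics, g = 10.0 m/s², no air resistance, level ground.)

v₀ = 183.4 ft/s × 0.3048 = 55.9003 m/s
R = v₀² × sin(2θ) / g = 55.9003² × sin(2 × 40°) / 10.0 = 3124.84 × 0.984808 / 10.0 = 307.737 m
R = 307.737 m / 0.01 = 30770 cm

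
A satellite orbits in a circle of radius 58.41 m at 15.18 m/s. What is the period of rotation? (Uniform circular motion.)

T = 2πr/v = 2π×58.41/15.18 = 24.18 s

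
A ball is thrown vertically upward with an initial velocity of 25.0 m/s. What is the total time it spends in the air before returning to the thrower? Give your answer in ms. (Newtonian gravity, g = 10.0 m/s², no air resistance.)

t_total = 2 × v₀ / g = 2 × 25.0 / 10.0 = 5.0 s
t_total = 5.0 s / 0.001 = 5000 ms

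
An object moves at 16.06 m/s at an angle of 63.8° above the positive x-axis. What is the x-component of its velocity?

vₓ = v cos(θ) = 16.06 × cos(63.8°) = 7.09 m/s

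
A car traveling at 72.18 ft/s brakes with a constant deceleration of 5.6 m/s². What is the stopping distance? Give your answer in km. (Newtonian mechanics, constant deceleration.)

v₀ = 72.18 ft/s × 0.3048 = 22.0005 m/s
d = v₀² / (2a) = 22.0005² / (2 × 5.6) = 484.022 / 11.2 = 43.2163 m
d = 43.2163 m / 1000.0 = 0.04322 km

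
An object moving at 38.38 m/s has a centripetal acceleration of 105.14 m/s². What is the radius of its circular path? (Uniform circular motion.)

r = v²/a_c = 38.38²/105.14 = 14.01 m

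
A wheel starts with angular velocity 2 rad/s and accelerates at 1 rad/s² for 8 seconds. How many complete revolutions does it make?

θ = ω₀t + ½αt² = 2×8 + ½×1×8² = 48.0 rad
Total revolutions = θ/(2π) = 48.0/(2π) = 7.64
Complete revolutions = ⌊7.64⌋ = 7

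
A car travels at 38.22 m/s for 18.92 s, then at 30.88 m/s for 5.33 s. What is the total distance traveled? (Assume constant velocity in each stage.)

d₁ = v₁t₁ = 38.22 × 18.92 = 723.1224 m
d₂ = v₂t₂ = 30.88 × 5.33 = 164.5904 m
d_total = 723.1224 + 164.5904 = 887.71 m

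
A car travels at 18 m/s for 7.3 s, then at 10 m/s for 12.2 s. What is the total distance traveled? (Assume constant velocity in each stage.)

d₁ = v₁t₁ = 18 × 7.3 = 131.4 m
d₂ = v₂t₂ = 10 × 12.2 = 122.0 m
d_total = 131.4 + 122.0 = 253.4 m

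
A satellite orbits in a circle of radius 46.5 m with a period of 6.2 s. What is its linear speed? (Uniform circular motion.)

v = 2πr/T = 2π×46.5/6.2 = 47.12 m/s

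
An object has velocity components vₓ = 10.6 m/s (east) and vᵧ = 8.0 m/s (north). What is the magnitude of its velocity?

|v| = √(vₓ² + vᵧ²) = √(10.6² + 8.0²) = √(176.36) = 13.28 m/s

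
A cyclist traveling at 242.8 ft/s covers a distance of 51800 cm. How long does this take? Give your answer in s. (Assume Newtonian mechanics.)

d = 51800 cm × 0.01 = 518.0 m
v = 242.8 ft/s × 0.3048 = 74.0054 m/s
t = d / v = 518.0 / 74.0054 = 6.999 s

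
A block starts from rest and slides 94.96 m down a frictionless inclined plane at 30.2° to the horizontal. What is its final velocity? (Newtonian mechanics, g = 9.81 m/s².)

a = g sin(θ) = 9.81 × sin(30.2°) = 4.9346 m/s²
v = √(2ad) = √(2 × 4.9346 × 94.96) = 30.61 m/s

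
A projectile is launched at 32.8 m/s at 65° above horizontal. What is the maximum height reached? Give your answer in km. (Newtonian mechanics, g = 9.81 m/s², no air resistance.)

H = v₀² × sin²(θ) / (2g) = 32.8² × sin(65°)² / (2 × 9.81) = 1075.84 × 0.821394 / 19.62 = 45.0402 m
H = 45.0402 m / 1000.0 = 0.04504 km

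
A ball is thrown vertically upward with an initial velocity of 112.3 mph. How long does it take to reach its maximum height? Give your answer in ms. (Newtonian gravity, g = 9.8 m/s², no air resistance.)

v₀ = 112.3 mph × 0.44704 = 50.2026 m/s
t_up = v₀ / g = 50.2026 / 9.8 = 5.12271 s
t_up = 5.12271 s / 0.001 = 5123 ms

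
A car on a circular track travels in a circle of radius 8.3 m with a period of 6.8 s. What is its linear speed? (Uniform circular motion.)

v = 2πr/T = 2π×8.3/6.8 = 7.67 m/s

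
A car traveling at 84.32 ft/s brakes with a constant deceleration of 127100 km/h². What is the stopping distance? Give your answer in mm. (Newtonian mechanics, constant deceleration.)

v₀ = 84.32 ft/s × 0.3048 = 25.7007 m/s
a = 127100 km/h² × 7.716049382716049e-05 = 9.8071 m/s²
d = v₀² / (2a) = 25.7007² / (2 × 9.8071) = 660.526 / 19.6142 = 33.6759 m
d = 33.6759 m / 0.001 = 33680 mm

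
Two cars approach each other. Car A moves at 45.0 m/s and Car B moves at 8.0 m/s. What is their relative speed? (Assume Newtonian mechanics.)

v_rel = v_A + v_B = 45.0 + 8.0 = 53.0 m/s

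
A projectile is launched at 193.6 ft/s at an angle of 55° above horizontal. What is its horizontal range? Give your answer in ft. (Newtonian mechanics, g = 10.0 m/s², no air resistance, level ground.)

v₀ = 193.6 ft/s × 0.3048 = 59.0093 m/s
R = v₀² × sin(2θ) / g = 59.0093² × sin(2 × 55°) / 10.0 = 3482.1 × 0.939693 / 10.0 = 327.21 m
R = 327.21 m / 0.3048 = 1074 ft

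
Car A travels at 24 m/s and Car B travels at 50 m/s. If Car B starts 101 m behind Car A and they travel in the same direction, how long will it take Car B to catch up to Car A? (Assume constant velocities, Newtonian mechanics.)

Relative speed: v_rel = 50 - 24 = 26 m/s
Time to catch: t = d₀/v_rel = 101/26 = 3.88 s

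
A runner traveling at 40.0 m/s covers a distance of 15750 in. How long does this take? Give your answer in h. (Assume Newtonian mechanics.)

d = 15750 in × 0.0254 = 400.05 m
t = d / v = 400.05 / 40.0 = 10.0013 s
t = 10.0013 s / 3600.0 = 0.002778 h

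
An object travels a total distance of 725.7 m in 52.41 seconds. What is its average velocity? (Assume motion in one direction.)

v_avg = Δd / Δt = 725.7 / 52.41 = 13.85 m/s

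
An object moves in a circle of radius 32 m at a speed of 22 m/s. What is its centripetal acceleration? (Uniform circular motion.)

a_c = v²/r = 22²/32 = 484/32 = 15.12 m/s²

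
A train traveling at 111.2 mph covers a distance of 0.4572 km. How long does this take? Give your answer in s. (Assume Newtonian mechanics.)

d = 0.4572 km × 1000.0 = 457.2 m
v = 111.2 mph × 0.44704 = 49.7108 m/s
t = d / v = 457.2 / 49.7108 = 9.197 s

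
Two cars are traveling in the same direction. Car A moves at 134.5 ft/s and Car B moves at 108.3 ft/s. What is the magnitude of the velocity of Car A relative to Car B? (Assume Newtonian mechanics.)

v_rel = |v_A - v_B| = |134.5 - 108.3| = 26.2 ft/s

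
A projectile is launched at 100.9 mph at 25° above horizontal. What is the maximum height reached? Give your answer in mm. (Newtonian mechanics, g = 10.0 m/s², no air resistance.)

v₀ = 100.9 mph × 0.44704 = 45.1063 m/s
H = v₀² × sin²(θ) / (2g) = 45.1063² × sin(25°)² / (2 × 10.0) = 2034.58 × 0.178606 / 20.0 = 18.1694 m
H = 18.1694 m / 0.001 = 18170 mm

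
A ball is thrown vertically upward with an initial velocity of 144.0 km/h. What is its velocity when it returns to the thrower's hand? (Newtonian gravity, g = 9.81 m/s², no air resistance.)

By conservation of energy (no air resistance), the ball returns to the throw height with the same speed as launch, but directed downward.
|v_ground| = v₀ = 144.0 km/h
v_ground = 144.0 km/h (downward)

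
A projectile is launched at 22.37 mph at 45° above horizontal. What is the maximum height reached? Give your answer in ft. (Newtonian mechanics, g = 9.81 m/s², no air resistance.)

v₀ = 22.37 mph × 0.44704 = 10.0003 m/s
H = v₀² × sin²(θ) / (2g) = 10.0003² × sin(45°)² / (2 × 9.81) = 100.006 × 0.5 / 19.62 = 2.54857 m
H = 2.54857 m / 0.3048 = 8.361 ft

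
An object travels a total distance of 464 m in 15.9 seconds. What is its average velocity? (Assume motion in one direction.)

v_avg = Δd / Δt = 464 / 15.9 = 29.18 m/s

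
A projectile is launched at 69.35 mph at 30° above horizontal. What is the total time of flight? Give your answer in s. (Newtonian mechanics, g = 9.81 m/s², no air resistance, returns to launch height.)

v₀ = 69.35 mph × 0.44704 = 31.0022 m/s
T = 2 × v₀ × sin(θ) / g = 2 × 31.0022 × sin(30°) / 9.81 = 2 × 31.0022 × 0.5 / 9.81 = 3.16 s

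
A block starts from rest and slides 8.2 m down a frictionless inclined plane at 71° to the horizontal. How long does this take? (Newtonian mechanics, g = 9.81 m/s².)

a = g sin(θ) = 9.81 × sin(71°) = 9.2755 m/s²
t = √(2d/a) = √(2 × 8.2 / 9.2755) = 1.33 s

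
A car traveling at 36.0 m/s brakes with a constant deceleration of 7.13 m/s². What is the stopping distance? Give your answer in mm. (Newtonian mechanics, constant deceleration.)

d = v₀² / (2a) = 36.0² / (2 × 7.13) = 1296.0 / 14.26 = 90.8836 m
d = 90.8836 m / 0.001 = 90880 mm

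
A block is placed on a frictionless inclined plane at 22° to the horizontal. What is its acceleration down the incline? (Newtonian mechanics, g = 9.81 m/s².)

a = g sin(θ) = 9.81 × sin(22°) = 9.81 × 0.3746 = 3.67 m/s²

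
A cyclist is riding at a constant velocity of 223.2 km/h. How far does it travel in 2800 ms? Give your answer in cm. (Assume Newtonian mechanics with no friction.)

v = 223.2 km/h × 0.2777777777777778 = 62.0 m/s
t = 2800 ms × 0.001 = 2.8 s
d = v × t = 62.0 × 2.8 = 173.6 m
d = 173.6 m / 0.01 = 17360 cm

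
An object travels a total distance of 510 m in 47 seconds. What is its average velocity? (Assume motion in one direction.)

v_avg = Δd / Δt = 510 / 47 = 10.85 m/s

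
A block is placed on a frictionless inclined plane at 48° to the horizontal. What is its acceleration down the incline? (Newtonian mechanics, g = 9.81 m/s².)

a = g sin(θ) = 9.81 × sin(48°) = 9.81 × 0.7431 = 7.29 m/s²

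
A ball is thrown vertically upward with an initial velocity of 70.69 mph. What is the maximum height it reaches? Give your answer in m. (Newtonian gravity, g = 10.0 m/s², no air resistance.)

v₀ = 70.69 mph × 0.44704 = 31.6013 m/s
h_max = v₀² / (2g) = 31.6013² / (2 × 10.0) = 998.642 / 20.0 = 49.93 m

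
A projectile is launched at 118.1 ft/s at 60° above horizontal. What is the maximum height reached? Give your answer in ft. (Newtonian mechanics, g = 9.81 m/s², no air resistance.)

v₀ = 118.1 ft/s × 0.3048 = 35.9969 m/s
H = v₀² × sin²(θ) / (2g) = 35.9969² × sin(60°)² / (2 × 9.81) = 1295.78 × 0.75 / 19.62 = 49.5329 m
H = 49.5329 m / 0.3048 = 162.5 ft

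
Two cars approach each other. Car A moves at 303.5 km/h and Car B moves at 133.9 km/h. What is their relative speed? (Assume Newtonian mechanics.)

v_rel = v_A + v_B = 303.5 + 133.9 = 437.4 km/h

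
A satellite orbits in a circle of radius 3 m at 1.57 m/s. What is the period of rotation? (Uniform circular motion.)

T = 2πr/v = 2π×3/1.57 = 12.01 s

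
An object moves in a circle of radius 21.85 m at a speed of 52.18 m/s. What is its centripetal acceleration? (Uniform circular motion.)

a_c = v²/r = 52.18²/21.85 = 2722.7524/21.85 = 124.61 m/s²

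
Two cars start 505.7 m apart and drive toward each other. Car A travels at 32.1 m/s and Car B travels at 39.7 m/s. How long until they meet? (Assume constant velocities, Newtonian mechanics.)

Combined speed: v_combined = 32.1 + 39.7 = 71.8 m/s
Time to meet: t = d/v_combined = 505.7/71.8 = 7.04 s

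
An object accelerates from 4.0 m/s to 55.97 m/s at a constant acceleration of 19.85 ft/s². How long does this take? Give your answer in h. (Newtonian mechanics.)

a = 19.85 ft/s² × 0.3048 = 6.05028 m/s²
t = (v - v₀) / a = (55.97 - 4.0) / 6.05028 = 8.58969 s
t = 8.58969 s / 3600.0 = 0.002386 h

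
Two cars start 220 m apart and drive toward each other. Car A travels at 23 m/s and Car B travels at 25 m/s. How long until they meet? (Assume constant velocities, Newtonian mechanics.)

Combined speed: v_combined = 23 + 25 = 48 m/s
Time to meet: t = d/v_combined = 220/48 = 4.58 s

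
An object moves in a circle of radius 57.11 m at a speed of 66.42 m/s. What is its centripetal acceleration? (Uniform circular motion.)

a_c = v²/r = 66.42²/57.11 = 4411.6164/57.11 = 77.25 m/s²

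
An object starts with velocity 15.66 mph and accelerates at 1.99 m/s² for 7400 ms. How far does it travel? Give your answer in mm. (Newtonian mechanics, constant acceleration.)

v₀ = 15.66 mph × 0.44704 = 7.00065 m/s
t = 7400 ms × 0.001 = 7.4 s
d = v₀ × t + ½ × a × t² = 7.00065 × 7.4 + 0.5 × 1.99 × 7.4² = 106.291 m
d = 106.291 m / 0.001 = 106300 mm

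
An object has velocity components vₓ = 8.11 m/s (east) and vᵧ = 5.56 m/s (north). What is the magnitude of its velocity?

|v| = √(vₓ² + vᵧ²) = √(8.11² + 5.56²) = √(96.6857) = 9.83 m/s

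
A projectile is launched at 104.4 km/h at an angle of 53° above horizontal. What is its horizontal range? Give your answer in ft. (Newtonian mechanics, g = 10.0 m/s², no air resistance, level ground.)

v₀ = 104.4 km/h × 0.2777777777777778 = 29.0 m/s
R = v₀² × sin(2θ) / g = 29.0² × sin(2 × 53°) / 10.0 = 841.0 × 0.961262 / 10.0 = 80.8421 m
R = 80.8421 m / 0.3048 = 265.2 ft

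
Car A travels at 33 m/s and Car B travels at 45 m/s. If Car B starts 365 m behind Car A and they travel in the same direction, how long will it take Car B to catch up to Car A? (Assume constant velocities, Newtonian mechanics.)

Relative speed: v_rel = 45 - 33 = 12 m/s
Time to catch: t = d₀/v_rel = 365/12 = 30.42 s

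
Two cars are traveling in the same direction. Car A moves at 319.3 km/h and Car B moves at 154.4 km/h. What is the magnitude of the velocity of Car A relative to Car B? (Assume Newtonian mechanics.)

v_rel = |v_A - v_B| = |319.3 - 154.4| = 164.9 km/h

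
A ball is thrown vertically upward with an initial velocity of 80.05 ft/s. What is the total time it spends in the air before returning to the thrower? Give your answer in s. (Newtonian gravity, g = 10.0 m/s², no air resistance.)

v₀ = 80.05 ft/s × 0.3048 = 24.3992 m/s
t_total = 2 × v₀ / g = 2 × 24.3992 / 10.0 = 4.88 s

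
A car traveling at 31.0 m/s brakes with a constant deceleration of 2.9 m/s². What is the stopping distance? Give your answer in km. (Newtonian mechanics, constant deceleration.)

d = v₀² / (2a) = 31.0² / (2 × 2.9) = 961.0 / 5.8 = 165.69 m
d = 165.69 m / 1000.0 = 0.1657 km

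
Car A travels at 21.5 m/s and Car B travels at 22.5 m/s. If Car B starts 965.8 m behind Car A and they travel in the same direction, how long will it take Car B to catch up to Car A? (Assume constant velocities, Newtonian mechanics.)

Relative speed: v_rel = 22.5 - 21.5 = 1.0 m/s
Time to catch: t = d₀/v_rel = 965.8/1.0 = 965.8 s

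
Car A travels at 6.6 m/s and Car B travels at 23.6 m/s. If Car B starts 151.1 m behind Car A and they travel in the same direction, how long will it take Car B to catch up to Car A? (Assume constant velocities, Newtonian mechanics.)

Relative speed: v_rel = 23.6 - 6.6 = 17.0 m/s
Time to catch: t = d₀/v_rel = 151.1/17.0 = 8.89 s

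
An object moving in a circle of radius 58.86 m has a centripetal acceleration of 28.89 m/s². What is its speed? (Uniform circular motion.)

v = √(a_c × r) = √(28.89 × 58.86) = 41.24 m/s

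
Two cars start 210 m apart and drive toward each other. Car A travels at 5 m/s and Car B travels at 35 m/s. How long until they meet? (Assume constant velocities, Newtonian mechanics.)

Combined speed: v_combined = 5 + 35 = 40 m/s
Time to meet: t = d/v_combined = 210/40 = 5.25 s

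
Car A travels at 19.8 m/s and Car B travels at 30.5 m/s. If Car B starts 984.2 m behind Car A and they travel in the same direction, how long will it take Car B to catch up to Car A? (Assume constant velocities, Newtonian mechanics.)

Relative speed: v_rel = 30.5 - 19.8 = 10.7 m/s
Time to catch: t = d₀/v_rel = 984.2/10.7 = 91.98 s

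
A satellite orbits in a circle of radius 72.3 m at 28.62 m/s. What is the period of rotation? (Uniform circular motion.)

T = 2πr/v = 2π×72.3/28.62 = 15.87 s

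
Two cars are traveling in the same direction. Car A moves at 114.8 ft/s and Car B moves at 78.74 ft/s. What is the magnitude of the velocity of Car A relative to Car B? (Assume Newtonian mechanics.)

v_rel = |v_A - v_B| = |114.8 - 78.74| = 36.06 ft/s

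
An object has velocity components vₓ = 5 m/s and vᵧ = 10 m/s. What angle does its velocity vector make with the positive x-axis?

θ = arctan(vᵧ/vₓ) = arctan(10/5) = 63.43°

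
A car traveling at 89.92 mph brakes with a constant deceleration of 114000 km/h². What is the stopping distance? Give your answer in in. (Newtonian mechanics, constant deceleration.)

v₀ = 89.92 mph × 0.44704 = 40.1978 m/s
a = 114000 km/h² × 7.716049382716049e-05 = 8.7963 m/s²
d = v₀² / (2a) = 40.1978² / (2 × 8.7963) = 1615.86 / 17.5926 = 91.8488 m
d = 91.8488 m / 0.0254 = 3616 in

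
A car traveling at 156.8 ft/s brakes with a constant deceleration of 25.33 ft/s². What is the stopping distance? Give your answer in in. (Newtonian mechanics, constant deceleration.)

v₀ = 156.8 ft/s × 0.3048 = 47.7926 m/s
a = 25.33 ft/s² × 0.3048 = 7.72058 m/s²
d = v₀² / (2a) = 47.7926² / (2 × 7.72058) = 2284.13 / 15.4412 = 147.924 m
d = 147.924 m / 0.0254 = 5824 in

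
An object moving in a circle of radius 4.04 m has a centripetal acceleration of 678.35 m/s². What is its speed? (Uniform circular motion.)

v = √(a_c × r) = √(678.35 × 4.04) = 52.35 m/s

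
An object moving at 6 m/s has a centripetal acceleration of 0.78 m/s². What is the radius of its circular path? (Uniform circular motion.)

r = v²/a_c = 6²/0.78 = 46.15 m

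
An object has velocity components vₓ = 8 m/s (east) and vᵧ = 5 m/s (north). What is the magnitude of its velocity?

|v| = √(vₓ² + vᵧ²) = √(8² + 5²) = √(89) = 9.43 m/s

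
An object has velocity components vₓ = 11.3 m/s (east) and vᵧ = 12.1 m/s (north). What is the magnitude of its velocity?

|v| = √(vₓ² + vᵧ²) = √(11.3² + 12.1²) = √(274.1) = 16.56 m/s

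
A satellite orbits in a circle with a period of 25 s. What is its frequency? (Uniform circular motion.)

f = 1/T = 1/25 = 0.04 Hz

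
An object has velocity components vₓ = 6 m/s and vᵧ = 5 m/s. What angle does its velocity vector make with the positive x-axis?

θ = arctan(vᵧ/vₓ) = arctan(5/6) = 39.81°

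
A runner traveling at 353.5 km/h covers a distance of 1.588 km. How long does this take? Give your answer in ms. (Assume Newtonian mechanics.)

d = 1.588 km × 1000.0 = 1588.0 m
v = 353.5 km/h × 0.2777777777777778 = 98.1944 m/s
t = d / v = 1588.0 / 98.1944 = 16.172 s
t = 16.172 s / 0.001 = 16170 ms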